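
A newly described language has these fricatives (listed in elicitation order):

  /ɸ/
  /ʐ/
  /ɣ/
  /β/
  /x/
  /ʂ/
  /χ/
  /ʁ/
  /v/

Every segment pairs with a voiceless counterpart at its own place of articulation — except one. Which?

Bilabial: /ɸ/ ~ /β/
Retroflex: /ʂ/ ~ /ʐ/
Velar: /x/ ~ /ɣ/
Uvular: /χ/ ~ /ʁ/
Labiodental: only /v/ (voiced); no voiceless partner.
So /v/ is the unpaired segment.

/v/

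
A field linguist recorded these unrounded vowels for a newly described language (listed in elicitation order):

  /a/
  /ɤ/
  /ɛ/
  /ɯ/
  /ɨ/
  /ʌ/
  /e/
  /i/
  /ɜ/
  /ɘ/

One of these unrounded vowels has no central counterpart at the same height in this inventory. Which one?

/a/

High: /i/ ~ /ɨ/ ~ /ɯ/
High-mid: /e/ ~ /ɘ/ ~ /ɤ/
Low-mid: /ɛ/ ~ /ɜ/ ~ /ʌ/
Low: only /a/ (front); no central partner.
So /a/ is the unpaired segment.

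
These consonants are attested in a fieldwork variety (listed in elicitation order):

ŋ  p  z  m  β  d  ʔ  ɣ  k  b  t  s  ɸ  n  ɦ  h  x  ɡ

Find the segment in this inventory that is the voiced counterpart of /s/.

/s/ is a voiceless alveolar fricative.
The voiced counterpart is a voiced alveolar fricative — in this inventory, /z/.

/z/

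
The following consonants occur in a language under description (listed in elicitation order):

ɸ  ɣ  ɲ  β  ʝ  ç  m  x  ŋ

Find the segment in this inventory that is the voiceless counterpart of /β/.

/β/ is a voiced bilabial fricative.
The voiceless counterpart is a voiceless bilabial fricative — in this inventory, /ɸ/.

/ɸ/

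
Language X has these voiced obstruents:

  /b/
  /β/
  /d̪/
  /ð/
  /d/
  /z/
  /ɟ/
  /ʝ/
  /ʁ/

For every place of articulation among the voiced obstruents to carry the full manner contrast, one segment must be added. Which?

Stop: /b/ (bilabial), /d̪/ (dental), /d/ (alveolar), /ɟ/ (palatal).
Fricative: /β/ (bilabial), /ð/ (dental), /z/ (alveolar), /ʝ/ (palatal), /ʁ/ (uvular).
The uvular row has no stop member, so the gap is the uvular stop /ɢ/.

/ɢ/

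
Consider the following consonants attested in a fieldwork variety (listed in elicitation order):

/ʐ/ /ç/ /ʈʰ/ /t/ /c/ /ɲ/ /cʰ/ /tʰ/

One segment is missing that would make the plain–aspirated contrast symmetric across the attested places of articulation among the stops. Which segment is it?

/ʈ/

alveolar: plain /t/, aspirated /tʰ/.
retroflex: plain —, aspirated /ʈʰ/.
palatal: plain /c/, aspirated /cʰ/.
The retroflex row has no plain member, so the gap is the plain retroflex stop /ʈ/.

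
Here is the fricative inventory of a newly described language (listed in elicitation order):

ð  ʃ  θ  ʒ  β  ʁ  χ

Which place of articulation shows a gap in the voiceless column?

bilabial: voiceless —, voiced /β/.
dental: voiceless /θ/, voiced /ð/.
postalveolar: voiceless /ʃ/, voiced /ʒ/.
uvular: voiceless /χ/, voiced /ʁ/.
Every place of articulation has a voiceless member except bilabial, where /ɸ/ would be expected.

bilabial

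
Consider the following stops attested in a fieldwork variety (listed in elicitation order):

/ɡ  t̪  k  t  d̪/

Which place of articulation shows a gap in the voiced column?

place of articulation  voiceless  voiced  
dental            t̪        d̪      
alveolar          t         —       
velar             k         ɡ       
Every place of articulation has a voiced member except alveolar, where /d/ would be expected.

alveolar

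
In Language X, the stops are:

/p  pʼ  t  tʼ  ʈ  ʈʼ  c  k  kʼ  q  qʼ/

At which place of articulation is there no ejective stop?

place of articulation  plain     ejective
bilabial          p         pʼ      
alveolar          t         tʼ      
retroflex         ʈ         ʈʼ      
palatal           c         —       
velar             k         kʼ      
uvular            q         qʼ      
Every place of articulation has an ejective member except palatal, where /cʼ/ would be expected.

palatal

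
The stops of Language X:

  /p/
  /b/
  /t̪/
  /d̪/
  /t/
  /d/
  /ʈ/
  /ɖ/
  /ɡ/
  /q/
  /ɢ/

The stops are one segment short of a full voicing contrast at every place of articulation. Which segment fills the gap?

place of articulation  voiceless  voiced  
bilabial          p         b       
dental            t̪        d̪      
alveolar          t         d       
retroflex         ʈ         ɖ       
velar             —         ɡ       
uvular            q         ɢ       
The velar row has no voiceless member, so the gap is the voiceless velar stop /k/.

/k/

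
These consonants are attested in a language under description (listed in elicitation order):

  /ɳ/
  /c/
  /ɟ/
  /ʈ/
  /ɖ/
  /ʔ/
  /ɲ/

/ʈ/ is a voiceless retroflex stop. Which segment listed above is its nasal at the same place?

The nasal at the same place is a retroflex nasal — in this inventory, /ɳ/.

/ɳ/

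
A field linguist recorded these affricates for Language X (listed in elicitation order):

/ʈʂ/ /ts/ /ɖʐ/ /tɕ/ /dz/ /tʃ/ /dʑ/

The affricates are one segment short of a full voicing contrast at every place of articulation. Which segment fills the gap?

/dʒ/

place of articulation  voiceless  voiced  
alveolar          ts        dz      
postalveolar      tʃ        —       
retroflex         ʈʂ        ɖʐ      
alveolo-palatal   tɕ        dʑ      
The postalveolar row has no voiced member, so the gap is the voiced postalveolar affricate /dʒ/.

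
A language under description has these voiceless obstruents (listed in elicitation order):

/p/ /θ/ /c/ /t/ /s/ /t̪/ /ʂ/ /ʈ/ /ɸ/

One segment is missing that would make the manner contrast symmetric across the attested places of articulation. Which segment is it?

/ç/

bilabial: stop /p/, fricative /ɸ/.
dental: stop /t̪/, fricative /θ/.
alveolar: stop /t/, fricative /s/.
retroflex: stop /ʈ/, fricative /ʂ/.
palatal: stop /c/, fricative —.
The palatal row has no fricative member, so the gap is the palatal fricative /ç/.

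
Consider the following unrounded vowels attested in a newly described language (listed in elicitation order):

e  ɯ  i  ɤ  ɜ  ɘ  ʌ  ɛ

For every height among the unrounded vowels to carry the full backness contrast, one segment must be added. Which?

/ɨ/

high: front /i/, central —, back /ɯ/.
high-mid: front /e/, central /ɘ/, back /ɤ/.
low-mid: front /ɛ/, central /ɜ/, back /ʌ/.
The high row has no central member, so the gap is the high central unrounded vowel /ɨ/.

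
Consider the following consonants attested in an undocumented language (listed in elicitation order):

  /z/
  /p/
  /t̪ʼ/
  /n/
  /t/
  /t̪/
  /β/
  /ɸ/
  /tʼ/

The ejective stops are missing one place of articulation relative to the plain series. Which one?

bilabial: plain /p/, ejective —.
dental: plain /t̪/, ejective /t̪ʼ/.
alveolar: plain /t/, ejective /tʼ/.
Every place of articulation has an ejective member except bilabial, where /pʼ/ would be expected.

bilabial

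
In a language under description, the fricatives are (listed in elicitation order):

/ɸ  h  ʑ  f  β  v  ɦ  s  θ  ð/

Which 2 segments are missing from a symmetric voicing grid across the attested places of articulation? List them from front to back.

place of articulation  voiceless  voiced  
bilabial          ɸ         β       
labiodental       f         v       
dental            θ         ð       
alveolar          s         —       
alveolo-palatal   —         ʑ       
glottal           h         ɦ       
Gaps, from front to back: alveolar lacks voiced (/z/); alveolo-palatal lacks voiceless (/ɕ/).

/z/, /ɕ/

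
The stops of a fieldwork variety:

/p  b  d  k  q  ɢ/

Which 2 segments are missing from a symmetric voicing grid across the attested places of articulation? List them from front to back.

Voiceless: /p/ (bilabial), /k/ (velar), /q/ (uvular).
Voiced: /b/ (bilabial), /d/ (alveolar), /ɢ/ (uvular).
Gaps, from front to back: alveolar lacks voiceless (/t/); velar lacks voiced (/ɡ/).

/t/, /ɡ/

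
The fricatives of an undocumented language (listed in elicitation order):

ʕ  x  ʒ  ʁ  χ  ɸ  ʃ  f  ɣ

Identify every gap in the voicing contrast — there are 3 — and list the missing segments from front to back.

/β/, /v/, /ħ/

bilabial: voiceless /ɸ/, voiced —.
labiodental: voiceless /f/, voiced —.
postalveolar: voiceless /ʃ/, voiced /ʒ/.
velar: voiceless /x/, voiced /ɣ/.
uvular: voiceless /χ/, voiced /ʁ/.
pharyngeal: voiceless —, voiced /ʕ/.
Gaps, from front to back: bilabial lacks voiced (/β/); labiodental lacks voiced (/v/); pharyngeal lacks voiceless (/ħ/).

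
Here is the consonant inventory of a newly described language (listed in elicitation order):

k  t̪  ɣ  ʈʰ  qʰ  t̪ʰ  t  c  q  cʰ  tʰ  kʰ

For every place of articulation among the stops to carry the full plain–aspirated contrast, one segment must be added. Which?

/ʈ/

Plain: /t̪/ (dental), /t/ (alveolar), /c/ (palatal), /k/ (velar), /q/ (uvular).
Aspirated: /t̪ʰ/ (dental), /tʰ/ (alveolar), /ʈʰ/ (retroflex), /cʰ/ (palatal), /kʰ/ (velar), /qʰ/ (uvular).
The retroflex row has no plain member, so the gap is the plain retroflex stop /ʈ/.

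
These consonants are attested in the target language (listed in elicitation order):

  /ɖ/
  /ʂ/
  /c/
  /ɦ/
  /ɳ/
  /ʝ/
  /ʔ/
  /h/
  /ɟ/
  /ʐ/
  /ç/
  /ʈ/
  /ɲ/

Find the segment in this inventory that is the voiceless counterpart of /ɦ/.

/ɦ/ is a voiced glottal fricative.
The voiceless counterpart is a voiceless glottal fricative — in this inventory, /h/.

/h/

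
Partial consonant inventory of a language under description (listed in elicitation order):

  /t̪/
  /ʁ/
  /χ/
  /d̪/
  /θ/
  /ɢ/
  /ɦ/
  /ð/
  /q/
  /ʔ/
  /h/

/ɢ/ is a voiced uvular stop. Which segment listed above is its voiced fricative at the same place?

The voiced fricative at the same place is a voiced uvular fricative — in this inventory, /ʁ/.

/ʁ/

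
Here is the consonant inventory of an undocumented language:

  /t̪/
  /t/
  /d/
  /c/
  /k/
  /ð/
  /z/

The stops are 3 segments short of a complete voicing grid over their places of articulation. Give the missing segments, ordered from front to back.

/d̪/, /ɟ/, /ɡ/

place of articulation  voiceless  voiced  
dental            t̪        —       
alveolar          t         d       
palatal           c         —       
velar             k         —       
Gaps, from front to back: dental lacks voiced (/d̪/); palatal lacks voiced (/ɟ/); velar lacks voiced (/ɡ/).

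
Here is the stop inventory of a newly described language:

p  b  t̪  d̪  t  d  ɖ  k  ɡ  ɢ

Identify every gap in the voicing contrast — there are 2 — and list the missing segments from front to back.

/ʈ/, /q/

place of articulation  voiceless  voiced  
bilabial          p         b       
dental            t̪        d̪      
alveolar          t         d       
retroflex         —         ɖ       
velar             k         ɡ       
uvular            —         ɢ       
Gaps, from front to back: retroflex lacks voiceless (/ʈ/); uvular lacks voiceless (/q/).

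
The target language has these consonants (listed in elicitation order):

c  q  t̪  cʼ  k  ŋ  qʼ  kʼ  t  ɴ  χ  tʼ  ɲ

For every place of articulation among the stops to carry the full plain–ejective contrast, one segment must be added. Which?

/t̪ʼ/

dental: plain /t̪/, ejective —.
alveolar: plain /t/, ejective /tʼ/.
palatal: plain /c/, ejective /cʼ/.
velar: plain /k/, ejective /kʼ/.
uvular: plain /q/, ejective /qʼ/.
The dental row has no ejective member, so the gap is the ejective dental stop /t̪ʼ/.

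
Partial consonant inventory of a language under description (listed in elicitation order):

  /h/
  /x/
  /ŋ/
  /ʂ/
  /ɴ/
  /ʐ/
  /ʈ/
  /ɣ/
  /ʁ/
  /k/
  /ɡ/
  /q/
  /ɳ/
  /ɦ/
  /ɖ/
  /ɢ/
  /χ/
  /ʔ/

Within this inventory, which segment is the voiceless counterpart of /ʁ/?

/ʁ/ is a voiced uvular fricative.
The voiceless counterpart is a voiceless uvular fricative — in this inventory, /χ/.

/χ/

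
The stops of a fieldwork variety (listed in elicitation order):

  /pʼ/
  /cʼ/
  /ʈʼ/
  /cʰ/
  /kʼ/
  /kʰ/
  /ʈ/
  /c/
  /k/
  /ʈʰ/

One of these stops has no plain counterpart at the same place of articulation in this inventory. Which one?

Retroflex: /ʈ/ ~ /ʈʰ/ ~ /ʈʼ/
Palatal: /c/ ~ /cʰ/ ~ /cʼ/
Velar: /k/ ~ /kʰ/ ~ /kʼ/
Bilabial: only /pʼ/ (ejective); no plain partner.
So /pʼ/ is the unpaired segment.

/pʼ/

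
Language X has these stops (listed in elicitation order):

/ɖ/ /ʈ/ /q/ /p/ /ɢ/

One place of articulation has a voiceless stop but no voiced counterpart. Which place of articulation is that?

place of articulation  voiceless  voiced  
bilabial          p         —       
retroflex         ʈ         ɖ       
uvular            q         ɢ       
Every place of articulation has a voiced member except bilabial, where /b/ would be expected.

bilabial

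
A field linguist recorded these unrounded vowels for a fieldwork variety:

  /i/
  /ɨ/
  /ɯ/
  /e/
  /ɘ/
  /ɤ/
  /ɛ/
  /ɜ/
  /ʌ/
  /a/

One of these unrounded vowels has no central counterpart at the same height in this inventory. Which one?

/a/

High: /i/ ~ /ɨ/ ~ /ɯ/
High-mid: /e/ ~ /ɘ/ ~ /ɤ/
Low-mid: /ɛ/ ~ /ɜ/ ~ /ʌ/
Low: only /a/ (front); no central partner.
So /a/ is the unpaired segment.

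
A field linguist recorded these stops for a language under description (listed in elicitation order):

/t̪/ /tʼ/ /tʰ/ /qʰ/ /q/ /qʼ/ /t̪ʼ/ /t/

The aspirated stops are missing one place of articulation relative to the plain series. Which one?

dental

dental: plain /t̪/, aspirated —, ejective /t̪ʼ/.
alveolar: plain /t/, aspirated /tʰ/, ejective /tʼ/.
uvular: plain /q/, aspirated /qʰ/, ejective /qʼ/.
Every place of articulation has an aspirated member except dental, where /t̪ʰ/ would be expected.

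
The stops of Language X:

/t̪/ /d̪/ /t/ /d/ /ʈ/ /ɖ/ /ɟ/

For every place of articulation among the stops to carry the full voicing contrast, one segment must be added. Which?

/c/

place of articulation  voiceless  voiced  
dental            t̪        d̪      
alveolar          t         d       
retroflex         ʈ         ɖ       
palatal           —         ɟ       
The palatal row has no voiceless member, so the gap is the voiceless palatal stop /c/.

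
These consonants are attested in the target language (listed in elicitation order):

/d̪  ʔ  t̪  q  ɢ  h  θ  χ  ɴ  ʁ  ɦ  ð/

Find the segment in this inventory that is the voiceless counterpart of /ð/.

/ð/ is a voiced dental fricative.
The voiceless counterpart is a voiceless dental fricative — in this inventory, /θ/.

/θ/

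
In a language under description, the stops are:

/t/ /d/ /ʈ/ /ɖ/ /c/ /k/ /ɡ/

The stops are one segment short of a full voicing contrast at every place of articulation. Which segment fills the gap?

alveolar: voiceless /t/, voiced /d/.
retroflex: voiceless /ʈ/, voiced /ɖ/.
palatal: voiceless /c/, voiced —.
velar: voiceless /k/, voiced /ɡ/.
The palatal row has no voiced member, so the gap is the voiced palatal stop /ɟ/.

/ɟ/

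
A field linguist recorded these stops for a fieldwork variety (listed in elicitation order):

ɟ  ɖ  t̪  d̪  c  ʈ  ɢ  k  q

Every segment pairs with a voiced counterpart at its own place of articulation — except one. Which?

/k/

Dental: /t̪/ ~ /d̪/
Retroflex: /ʈ/ ~ /ɖ/
Palatal: /c/ ~ /ɟ/
Uvular: /q/ ~ /ɢ/
Velar: only /k/ (voiceless); no voiced partner.
So /k/ is the unpaired segment.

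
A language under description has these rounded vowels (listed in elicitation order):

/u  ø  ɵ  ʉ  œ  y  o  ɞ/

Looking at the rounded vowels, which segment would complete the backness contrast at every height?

/ɔ/

high: front /y/, central /ʉ/, back /u/.
high-mid: front /ø/, central /ɵ/, back /o/.
low-mid: front /œ/, central /ɞ/, back —.
The low-mid row has no back member, so the gap is the low-mid back rounded vowel /ɔ/.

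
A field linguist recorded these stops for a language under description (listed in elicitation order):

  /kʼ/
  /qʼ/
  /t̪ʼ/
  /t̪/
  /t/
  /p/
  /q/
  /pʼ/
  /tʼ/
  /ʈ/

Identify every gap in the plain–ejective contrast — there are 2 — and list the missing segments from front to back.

Plain: /p/ (bilabial), /t̪/ (dental), /t/ (alveolar), /ʈ/ (retroflex), /q/ (uvular).
Ejective: /pʼ/ (bilabial), /t̪ʼ/ (dental), /tʼ/ (alveolar), /kʼ/ (velar), /qʼ/ (uvular).
Gaps, from front to back: retroflex lacks ejective (/ʈʼ/); velar lacks plain (/k/).

/ʈʼ/, /k/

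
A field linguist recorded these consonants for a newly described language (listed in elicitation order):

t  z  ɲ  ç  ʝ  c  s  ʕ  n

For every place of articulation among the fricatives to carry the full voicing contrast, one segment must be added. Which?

/ħ/

alveolar: voiceless /s/, voiced /z/.
palatal: voiceless /ç/, voiced /ʝ/.
pharyngeal: voiceless —, voiced /ʕ/.
The pharyngeal row has no voiceless member, so the gap is the voiceless pharyngeal fricative /ħ/.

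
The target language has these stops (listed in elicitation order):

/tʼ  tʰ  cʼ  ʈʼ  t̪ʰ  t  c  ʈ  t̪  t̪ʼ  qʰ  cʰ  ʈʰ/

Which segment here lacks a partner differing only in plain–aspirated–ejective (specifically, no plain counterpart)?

Dental: /t̪/ ~ /t̪ʰ/ ~ /t̪ʼ/
Alveolar: /t/ ~ /tʰ/ ~ /tʼ/
Retroflex: /ʈ/ ~ /ʈʰ/ ~ /ʈʼ/
Palatal: /c/ ~ /cʰ/ ~ /cʼ/
Uvular: only /qʰ/ (aspirated); no plain partner.
So /qʰ/ is the unpaired segment.

/qʰ/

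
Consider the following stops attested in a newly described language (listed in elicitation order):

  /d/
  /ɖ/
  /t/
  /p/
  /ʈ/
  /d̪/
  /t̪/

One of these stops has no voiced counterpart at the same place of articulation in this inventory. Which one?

/p/

Dental: /t̪/ ~ /d̪/
Alveolar: /t/ ~ /d/
Retroflex: /ʈ/ ~ /ɖ/
Bilabial: only /p/ (voiceless); no voiced partner.
So /p/ is the unpaired segment.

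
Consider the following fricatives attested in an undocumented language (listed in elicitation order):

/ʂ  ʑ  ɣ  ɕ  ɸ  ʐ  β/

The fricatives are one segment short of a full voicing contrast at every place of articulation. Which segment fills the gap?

/x/

Voiceless: /ɸ/ (bilabial), /ʂ/ (retroflex), /ɕ/ (alveolo-palatal).
Voiced: /β/ (bilabial), /ʐ/ (retroflex), /ʑ/ (alveolo-palatal), /ɣ/ (velar).
The velar row has no voiceless member, so the gap is the voiceless velar fricative /x/.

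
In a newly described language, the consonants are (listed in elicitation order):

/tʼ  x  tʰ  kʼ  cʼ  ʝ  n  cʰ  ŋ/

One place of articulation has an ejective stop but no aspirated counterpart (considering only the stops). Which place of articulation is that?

velar

alveolar: aspirated /tʰ/, ejective /tʼ/.
palatal: aspirated /cʰ/, ejective /cʼ/.
velar: aspirated —, ejective /kʼ/.
Every place of articulation has an aspirated member except velar, where /kʰ/ would be expected.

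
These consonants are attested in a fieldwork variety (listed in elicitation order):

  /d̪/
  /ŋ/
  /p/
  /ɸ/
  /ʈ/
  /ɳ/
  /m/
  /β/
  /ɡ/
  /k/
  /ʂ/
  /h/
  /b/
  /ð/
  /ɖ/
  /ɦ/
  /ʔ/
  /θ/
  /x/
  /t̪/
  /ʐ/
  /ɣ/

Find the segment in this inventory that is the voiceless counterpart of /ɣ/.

/x/

/ɣ/ is a voiced velar fricative.
The voiceless counterpart is a voiceless velar fricative — in this inventory, /x/.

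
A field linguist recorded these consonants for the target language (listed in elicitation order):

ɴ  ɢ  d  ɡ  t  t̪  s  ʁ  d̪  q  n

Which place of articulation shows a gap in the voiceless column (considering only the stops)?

velar

dental: voiceless /t̪/, voiced /d̪/.
alveolar: voiceless /t/, voiced /d/.
velar: voiceless —, voiced /ɡ/.
uvular: voiceless /q/, voiced /ɢ/.
Every place of articulation has a voiceless member except velar, where /k/ would be expected.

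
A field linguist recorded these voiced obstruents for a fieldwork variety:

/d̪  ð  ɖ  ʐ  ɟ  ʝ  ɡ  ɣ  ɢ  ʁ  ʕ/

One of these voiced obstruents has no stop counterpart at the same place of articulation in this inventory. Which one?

Dental: /d̪/ ~ /ð/
Retroflex: /ɖ/ ~ /ʐ/
Palatal: /ɟ/ ~ /ʝ/
Velar: /ɡ/ ~ /ɣ/
Uvular: /ɢ/ ~ /ʁ/
Pharyngeal: only /ʕ/ (fricative); no stop partner.
So /ʕ/ is the unpaired segment.

/ʕ/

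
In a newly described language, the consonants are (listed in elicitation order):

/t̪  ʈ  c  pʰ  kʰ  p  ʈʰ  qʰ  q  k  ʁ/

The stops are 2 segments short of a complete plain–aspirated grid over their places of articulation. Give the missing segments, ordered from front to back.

/t̪ʰ/, /cʰ/

place of articulation  plain     aspirated
bilabial          p         pʰ      
dental            t̪        —       
retroflex         ʈ         ʈʰ      
palatal           c         —       
velar             k         kʰ      
uvular            q         qʰ      
Gaps, from front to back: dental lacks aspirated (/t̪ʰ/); palatal lacks aspirated (/cʰ/).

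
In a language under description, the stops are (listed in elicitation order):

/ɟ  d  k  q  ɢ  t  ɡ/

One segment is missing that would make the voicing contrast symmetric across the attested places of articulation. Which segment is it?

/c/

Voiceless: /t/ (alveolar), /k/ (velar), /q/ (uvular).
Voiced: /d/ (alveolar), /ɟ/ (palatal), /ɡ/ (velar), /ɢ/ (uvular).
The palatal row has no voiceless member, so the gap is the voiceless palatal stop /c/.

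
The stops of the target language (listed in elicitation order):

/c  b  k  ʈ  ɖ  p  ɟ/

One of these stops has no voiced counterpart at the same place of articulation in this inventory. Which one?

Bilabial: /p/ ~ /b/
Retroflex: /ʈ/ ~ /ɖ/
Palatal: /c/ ~ /ɟ/
Velar: only /k/ (voiceless); no voiced partner.
So /k/ is the unpaired segment.

/k/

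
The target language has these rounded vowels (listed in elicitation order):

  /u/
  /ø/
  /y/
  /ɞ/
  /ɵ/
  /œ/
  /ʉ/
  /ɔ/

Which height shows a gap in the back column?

high-mid

Front: /y/ (high), /ø/ (high-mid), /œ/ (low-mid).
Central: /ʉ/ (high), /ɵ/ (high-mid), /ɞ/ (low-mid).
Back: /u/ (high), /ɔ/ (low-mid).
Every height has a back member except high-mid, where /o/ would be expected.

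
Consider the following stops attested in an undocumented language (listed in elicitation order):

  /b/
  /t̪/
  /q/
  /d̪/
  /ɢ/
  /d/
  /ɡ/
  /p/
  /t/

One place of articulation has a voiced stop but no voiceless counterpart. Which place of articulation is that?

bilabial: voiceless /p/, voiced /b/.
dental: voiceless /t̪/, voiced /d̪/.
alveolar: voiceless /t/, voiced /d/.
velar: voiceless —, voiced /ɡ/.
uvular: voiceless /q/, voiced /ɢ/.
Every place of articulation has a voiceless member except velar, where /k/ would be expected.

velar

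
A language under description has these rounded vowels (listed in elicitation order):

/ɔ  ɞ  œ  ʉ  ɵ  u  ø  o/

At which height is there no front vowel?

high

height            front     central   back    
high              —         ʉ         u       
high-mid          ø         ɵ         o       
low-mid           œ         ɞ         ɔ       
Every height has a front member except high, where /y/ would be expected.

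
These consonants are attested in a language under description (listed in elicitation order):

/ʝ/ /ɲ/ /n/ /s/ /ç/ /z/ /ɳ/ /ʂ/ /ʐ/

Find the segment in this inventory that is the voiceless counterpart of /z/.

/z/ is a voiced alveolar fricative.
The voiceless counterpart is a voiceless alveolar fricative — in this inventory, /s/.

/s/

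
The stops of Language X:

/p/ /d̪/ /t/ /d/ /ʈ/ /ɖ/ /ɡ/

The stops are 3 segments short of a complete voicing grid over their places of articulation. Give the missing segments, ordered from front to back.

Voiceless: /p/ (bilabial), /t/ (alveolar), /ʈ/ (retroflex).
Voiced: /d̪/ (dental), /d/ (alveolar), /ɖ/ (retroflex), /ɡ/ (velar).
Gaps, from front to back: bilabial lacks voiced (/b/); dental lacks voiceless (/t̪/); velar lacks voiceless (/k/).

/b/, /t̪/, /k/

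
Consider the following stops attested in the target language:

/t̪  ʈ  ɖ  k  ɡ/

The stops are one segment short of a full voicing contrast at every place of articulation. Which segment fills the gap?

Voiceless: /t̪/ (dental), /ʈ/ (retroflex), /k/ (velar).
Voiced: /ɖ/ (retroflex), /ɡ/ (velar).
The dental row has no voiced member, so the gap is the voiced dental stop /d̪/.

/d̪/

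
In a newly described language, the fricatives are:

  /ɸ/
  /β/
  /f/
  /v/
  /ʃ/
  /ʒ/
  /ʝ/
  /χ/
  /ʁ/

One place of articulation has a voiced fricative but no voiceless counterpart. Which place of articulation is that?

palatal

Voiceless: /ɸ/ (bilabial), /f/ (labiodental), /ʃ/ (postalveolar), /χ/ (uvular).
Voiced: /β/ (bilabial), /v/ (labiodental), /ʒ/ (postalveolar), /ʝ/ (palatal), /ʁ/ (uvular).
Every place of articulation has a voiceless member except palatal, where /ç/ would be expected.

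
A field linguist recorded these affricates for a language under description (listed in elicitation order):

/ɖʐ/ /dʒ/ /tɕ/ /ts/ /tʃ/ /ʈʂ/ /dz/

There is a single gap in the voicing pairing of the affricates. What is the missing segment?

/dʑ/

alveolar: voiceless /ts/, voiced /dz/.
postalveolar: voiceless /tʃ/, voiced /dʒ/.
retroflex: voiceless /ʈʂ/, voiced /ɖʐ/.
alveolo-palatal: voiceless /tɕ/, voiced —.
The alveolo-palatal row has no voiced member, so the gap is the voiced alveolo-palatal affricate /dʑ/.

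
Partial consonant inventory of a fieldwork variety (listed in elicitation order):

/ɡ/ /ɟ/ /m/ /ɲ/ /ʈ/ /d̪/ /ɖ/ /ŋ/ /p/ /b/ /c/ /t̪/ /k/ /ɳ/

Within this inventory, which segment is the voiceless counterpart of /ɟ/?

/c/

/ɟ/ is a voiced palatal stop.
The voiceless counterpart is a voiceless palatal stop — in this inventory, /c/.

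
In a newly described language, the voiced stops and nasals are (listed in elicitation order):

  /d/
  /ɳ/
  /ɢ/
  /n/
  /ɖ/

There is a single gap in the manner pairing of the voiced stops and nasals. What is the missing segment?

/ɴ/

place of articulation  oral stop  nasal   
alveolar          d         n       
retroflex         ɖ         ɳ       
uvular            ɢ         —       
The uvular row has no nasal member, so the gap is the uvular nasal /ɴ/.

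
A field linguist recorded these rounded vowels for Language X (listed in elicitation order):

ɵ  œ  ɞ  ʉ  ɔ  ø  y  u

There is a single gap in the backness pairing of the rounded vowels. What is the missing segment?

/o/

height            front     central   back    
high              y         ʉ         u       
high-mid          ø         ɵ         —       
low-mid           œ         ɞ         ɔ       
The high-mid row has no back member, so the gap is the high-mid back rounded vowel /o/.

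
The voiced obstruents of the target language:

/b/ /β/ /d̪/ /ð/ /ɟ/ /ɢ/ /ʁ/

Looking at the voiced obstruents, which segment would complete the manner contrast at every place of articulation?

/ʝ/

Stop: /b/ (bilabial), /d̪/ (dental), /ɟ/ (palatal), /ɢ/ (uvular).
Fricative: /β/ (bilabial), /ð/ (dental), /ʁ/ (uvular).
The palatal row has no fricative member, so the gap is the palatal fricative /ʝ/.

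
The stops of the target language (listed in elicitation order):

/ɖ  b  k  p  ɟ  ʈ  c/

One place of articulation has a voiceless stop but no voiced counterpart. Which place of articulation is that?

velar

place of articulation  voiceless  voiced  
bilabial          p         b       
retroflex         ʈ         ɖ       
palatal           c         ɟ       
velar             k         —       
Every place of articulation has a voiced member except velar, where /ɡ/ would be expected.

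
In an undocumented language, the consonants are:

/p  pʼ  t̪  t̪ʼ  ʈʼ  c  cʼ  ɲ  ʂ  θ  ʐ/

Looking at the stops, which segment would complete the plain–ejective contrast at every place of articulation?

Plain: /p/ (bilabial), /t̪/ (dental), /c/ (palatal).
Ejective: /pʼ/ (bilabial), /t̪ʼ/ (dental), /ʈʼ/ (retroflex), /cʼ/ (palatal).
The retroflex row has no plain member, so the gap is the plain retroflex stop /ʈ/.

/ʈ/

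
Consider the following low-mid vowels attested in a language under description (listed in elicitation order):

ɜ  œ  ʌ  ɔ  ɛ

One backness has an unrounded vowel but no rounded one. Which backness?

backness          unrounded  rounded 
front             ɛ         œ       
central           ɜ         —       
back              ʌ         ɔ       
Every backness has a rounded member except central, where /ɞ/ would be expected.

central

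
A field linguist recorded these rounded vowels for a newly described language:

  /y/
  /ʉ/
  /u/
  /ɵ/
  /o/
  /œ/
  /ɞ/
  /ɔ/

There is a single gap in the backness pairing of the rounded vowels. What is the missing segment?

/ø/

height            front     central   back    
high              y         ʉ         u       
high-mid          —         ɵ         o       
low-mid           œ         ɞ         ɔ       
The high-mid row has no front member, so the gap is the high-mid front rounded vowel /ø/.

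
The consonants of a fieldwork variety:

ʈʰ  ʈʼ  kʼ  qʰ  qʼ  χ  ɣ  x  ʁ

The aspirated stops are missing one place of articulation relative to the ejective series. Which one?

velar

Aspirated: /ʈʰ/ (retroflex), /qʰ/ (uvular).
Ejective: /ʈʼ/ (retroflex), /kʼ/ (velar), /qʼ/ (uvular).
Every place of articulation has an aspirated member except velar, where /kʰ/ would be expected.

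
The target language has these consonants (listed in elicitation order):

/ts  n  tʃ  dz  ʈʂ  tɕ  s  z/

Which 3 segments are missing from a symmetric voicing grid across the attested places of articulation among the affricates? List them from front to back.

Voiceless: /ts/ (alveolar), /tʃ/ (postalveolar), /ʈʂ/ (retroflex), /tɕ/ (alveolo-palatal).
Voiced: /dz/ (alveolar).
Gaps, from front to back: postalveolar lacks voiced (/dʒ/); retroflex lacks voiced (/ɖʐ/); alveolo-palatal lacks voiced (/dʑ/).

/dʒ/, /ɖʐ/, /dʑ/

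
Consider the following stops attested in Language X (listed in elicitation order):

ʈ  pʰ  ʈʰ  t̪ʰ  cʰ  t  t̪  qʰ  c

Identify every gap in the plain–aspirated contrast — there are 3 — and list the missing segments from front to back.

/p/, /tʰ/, /q/

Plain: /t̪/ (dental), /t/ (alveolar), /ʈ/ (retroflex), /c/ (palatal).
Aspirated: /pʰ/ (bilabial), /t̪ʰ/ (dental), /ʈʰ/ (retroflex), /cʰ/ (palatal), /qʰ/ (uvular).
Gaps, from front to back: bilabial lacks plain (/p/); alveolar lacks aspirated (/tʰ/); uvular lacks plain (/q/).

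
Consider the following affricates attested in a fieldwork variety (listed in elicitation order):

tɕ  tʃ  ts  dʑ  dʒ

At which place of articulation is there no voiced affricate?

place of articulation  voiceless  voiced  
alveolar          ts        —       
postalveolar      tʃ        dʒ      
alveolo-palatal   tɕ        dʑ      
Every place of articulation has a voiced member except alveolar, where /dz/ would be expected.

alveolar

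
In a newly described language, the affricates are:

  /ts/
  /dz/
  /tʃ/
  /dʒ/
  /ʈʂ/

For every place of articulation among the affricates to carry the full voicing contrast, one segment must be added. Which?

alveolar: voiceless /ts/, voiced /dz/.
postalveolar: voiceless /tʃ/, voiced /dʒ/.
retroflex: voiceless /ʈʂ/, voiced —.
The retroflex row has no voiced member, so the gap is the voiced retroflex affricate /ɖʐ/.

/ɖʐ/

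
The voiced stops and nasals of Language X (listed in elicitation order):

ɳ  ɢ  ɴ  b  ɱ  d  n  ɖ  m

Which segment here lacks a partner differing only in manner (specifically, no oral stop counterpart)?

/ɱ/

Bilabial: /b/ ~ /m/
Alveolar: /d/ ~ /n/
Retroflex: /ɖ/ ~ /ɳ/
Uvular: /ɢ/ ~ /ɴ/
Labiodental: only /ɱ/ (nasal); no oral stop partner.
So /ɱ/ is the unpaired segment.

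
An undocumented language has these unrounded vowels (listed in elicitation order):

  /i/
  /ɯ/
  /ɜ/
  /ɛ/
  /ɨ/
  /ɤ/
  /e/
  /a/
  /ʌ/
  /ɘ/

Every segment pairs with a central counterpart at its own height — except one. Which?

/a/

High: /i/ ~ /ɨ/ ~ /ɯ/
High-mid: /e/ ~ /ɘ/ ~ /ɤ/
Low-mid: /ɛ/ ~ /ɜ/ ~ /ʌ/
Low: only /a/ (front); no central partner.
So /a/ is the unpaired segment.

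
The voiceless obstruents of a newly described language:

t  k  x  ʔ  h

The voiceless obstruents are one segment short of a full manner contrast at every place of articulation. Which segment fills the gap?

place of articulation  stop      fricative
alveolar          t         —       
velar             k         x       
glottal           ʔ         h       
The alveolar row has no fricative member, so the gap is the alveolar fricative /s/.

/s/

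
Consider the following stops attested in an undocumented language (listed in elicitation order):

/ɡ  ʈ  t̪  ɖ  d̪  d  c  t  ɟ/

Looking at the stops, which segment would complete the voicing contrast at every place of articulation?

place of articulation  voiceless  voiced  
dental            t̪        d̪      
alveolar          t         d       
retroflex         ʈ         ɖ       
palatal           c         ɟ       
velar             —         ɡ       
The velar row has no voiceless member, so the gap is the voiceless velar stop /k/.

/k/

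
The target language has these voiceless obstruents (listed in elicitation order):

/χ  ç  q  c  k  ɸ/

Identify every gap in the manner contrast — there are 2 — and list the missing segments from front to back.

Stop: /c/ (palatal), /k/ (velar), /q/ (uvular).
Fricative: /ɸ/ (bilabial), /ç/ (palatal), /χ/ (uvular).
Gaps, from front to back: bilabial lacks stop (/p/); velar lacks fricative (/x/).

/p/, /x/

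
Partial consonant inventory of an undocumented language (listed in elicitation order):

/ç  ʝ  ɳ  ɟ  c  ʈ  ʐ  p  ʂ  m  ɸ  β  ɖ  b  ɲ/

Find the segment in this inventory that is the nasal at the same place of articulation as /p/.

/m/

/p/ is a voiceless bilabial stop.
The nasal at the same place is a bilabial nasal — in this inventory, /m/.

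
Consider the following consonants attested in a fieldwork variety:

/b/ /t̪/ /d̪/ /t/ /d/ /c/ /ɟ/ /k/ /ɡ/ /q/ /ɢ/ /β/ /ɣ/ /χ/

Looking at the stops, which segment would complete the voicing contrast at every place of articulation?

/p/

place of articulation  voiceless  voiced  
bilabial          —         b       
dental            t̪        d̪      
alveolar          t         d       
palatal           c         ɟ       
velar             k         ɡ       
uvular            q         ɢ       
The bilabial row has no voiceless member, so the gap is the voiceless bilabial stop /p/.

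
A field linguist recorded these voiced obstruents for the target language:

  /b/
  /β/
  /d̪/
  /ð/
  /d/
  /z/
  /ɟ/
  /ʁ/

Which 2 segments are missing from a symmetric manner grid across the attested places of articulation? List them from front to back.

/ʝ/, /ɢ/

place of articulation  stop      fricative
bilabial          b         β       
dental            d̪        ð       
alveolar          d         z       
palatal           ɟ         —       
uvular            —         ʁ       
Gaps, from front to back: palatal lacks fricative (/ʝ/); uvular lacks stop (/ɢ/).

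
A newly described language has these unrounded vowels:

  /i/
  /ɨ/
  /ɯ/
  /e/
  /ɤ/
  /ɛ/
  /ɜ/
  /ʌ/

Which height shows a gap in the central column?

high-mid

high: front /i/, central /ɨ/, back /ɯ/.
high-mid: front /e/, central —, back /ɤ/.
low-mid: front /ɛ/, central /ɜ/, back /ʌ/.
Every height has a central member except high-mid, where /ɘ/ would be expected.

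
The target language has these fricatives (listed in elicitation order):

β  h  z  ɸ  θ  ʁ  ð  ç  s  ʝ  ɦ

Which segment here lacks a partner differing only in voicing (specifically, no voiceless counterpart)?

Bilabial: /ɸ/ ~ /β/
Dental: /θ/ ~ /ð/
Alveolar: /s/ ~ /z/
Palatal: /ç/ ~ /ʝ/
Glottal: /h/ ~ /ɦ/
Uvular: only /ʁ/ (voiced); no voiceless partner.
So /ʁ/ is the unpaired segment.

/ʁ/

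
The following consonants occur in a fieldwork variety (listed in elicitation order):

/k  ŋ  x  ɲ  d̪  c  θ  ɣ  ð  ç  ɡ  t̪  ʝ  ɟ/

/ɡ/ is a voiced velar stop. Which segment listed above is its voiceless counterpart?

The voiceless counterpart is a voiceless velar stop — in this inventory, /k/.

/k/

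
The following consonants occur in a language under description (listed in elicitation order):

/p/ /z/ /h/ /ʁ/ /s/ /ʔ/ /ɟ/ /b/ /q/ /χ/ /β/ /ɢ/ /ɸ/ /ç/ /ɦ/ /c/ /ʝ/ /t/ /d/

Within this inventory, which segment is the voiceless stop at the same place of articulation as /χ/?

/χ/ is a voiceless uvular fricative.
The voiceless stop at the same place is a voiceless uvular stop — in this inventory, /q/.

/q/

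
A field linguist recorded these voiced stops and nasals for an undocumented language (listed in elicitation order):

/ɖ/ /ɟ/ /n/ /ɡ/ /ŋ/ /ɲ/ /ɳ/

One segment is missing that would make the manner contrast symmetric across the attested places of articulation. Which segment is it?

/d/

Oral stop: /ɖ/ (retroflex), /ɟ/ (palatal), /ɡ/ (velar).
Nasal: /n/ (alveolar), /ɳ/ (retroflex), /ɲ/ (palatal), /ŋ/ (velar).
The alveolar row has no oral stop member, so the gap is the alveolar oral stop /d/.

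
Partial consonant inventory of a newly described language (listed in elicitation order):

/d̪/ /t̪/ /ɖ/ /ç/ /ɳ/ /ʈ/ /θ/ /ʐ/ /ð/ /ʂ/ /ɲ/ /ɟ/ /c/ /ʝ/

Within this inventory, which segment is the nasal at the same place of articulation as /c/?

/ɲ/

/c/ is a voiceless palatal stop.
The nasal at the same place is a palatal nasal — in this inventory, /ɲ/.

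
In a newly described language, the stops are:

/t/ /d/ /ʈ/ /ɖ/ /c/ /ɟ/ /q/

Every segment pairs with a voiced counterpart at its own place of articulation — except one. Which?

Alveolar: /t/ ~ /d/
Retroflex: /ʈ/ ~ /ɖ/
Palatal: /c/ ~ /ɟ/
Uvular: only /q/ (voiceless); no voiced partner.
So /q/ is the unpaired segment.

/q/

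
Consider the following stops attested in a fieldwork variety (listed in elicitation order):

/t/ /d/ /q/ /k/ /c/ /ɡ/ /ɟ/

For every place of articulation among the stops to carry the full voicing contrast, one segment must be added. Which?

/ɢ/

alveolar: voiceless /t/, voiced /d/.
palatal: voiceless /c/, voiced /ɟ/.
velar: voiceless /k/, voiced /ɡ/.
uvular: voiceless /q/, voiced —.
The uvular row has no voiced member, so the gap is the voiced uvular stop /ɢ/.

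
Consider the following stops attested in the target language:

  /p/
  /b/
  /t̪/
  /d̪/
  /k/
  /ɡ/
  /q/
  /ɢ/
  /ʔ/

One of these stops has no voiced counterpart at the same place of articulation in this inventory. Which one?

/ʔ/

Bilabial: /p/ ~ /b/
Dental: /t̪/ ~ /d̪/
Velar: /k/ ~ /ɡ/
Uvular: /q/ ~ /ɢ/
Glottal: only /ʔ/ (voiceless); no voiced partner.
So /ʔ/ is the unpaired segment.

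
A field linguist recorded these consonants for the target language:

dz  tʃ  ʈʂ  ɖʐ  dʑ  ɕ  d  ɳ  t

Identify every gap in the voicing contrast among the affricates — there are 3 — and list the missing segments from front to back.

/ts/, /dʒ/, /tɕ/

place of articulation  voiceless  voiced  
alveolar          —         dz      
postalveolar      tʃ        —       
retroflex         ʈʂ        ɖʐ      
alveolo-palatal   —         dʑ      
Gaps, from front to back: alveolar lacks voiceless (/ts/); postalveolar lacks voiced (/dʒ/); alveolo-palatal lacks voiceless (/tɕ/).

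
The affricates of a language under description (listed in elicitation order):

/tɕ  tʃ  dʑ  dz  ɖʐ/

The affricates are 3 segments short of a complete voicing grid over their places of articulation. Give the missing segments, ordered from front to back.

Voiceless: /tʃ/ (postalveolar), /tɕ/ (alveolo-palatal).
Voiced: /dz/ (alveolar), /ɖʐ/ (retroflex), /dʑ/ (alveolo-palatal).
Gaps, from front to back: alveolar lacks voiceless (/ts/); postalveolar lacks voiced (/dʒ/); retroflex lacks voiceless (/ʈʂ/).

/ts/, /dʒ/, /ʈʂ/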